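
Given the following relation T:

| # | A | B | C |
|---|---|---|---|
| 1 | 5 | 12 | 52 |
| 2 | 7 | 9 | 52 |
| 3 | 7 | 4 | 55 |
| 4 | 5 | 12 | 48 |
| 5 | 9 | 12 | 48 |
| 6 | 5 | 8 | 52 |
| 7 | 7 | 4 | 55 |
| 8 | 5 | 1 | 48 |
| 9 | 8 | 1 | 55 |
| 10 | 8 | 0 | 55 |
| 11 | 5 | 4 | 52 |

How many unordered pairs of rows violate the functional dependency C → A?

C=52: violating pairs (1,2), (2,6), (2,11) — 3 pairs.
C=55: violating pairs (3,9), (3,10), (7,9), (7,10) — 4 pairs.
C=48: violating pairs (4,5), (5,8) — 2 pairs.

9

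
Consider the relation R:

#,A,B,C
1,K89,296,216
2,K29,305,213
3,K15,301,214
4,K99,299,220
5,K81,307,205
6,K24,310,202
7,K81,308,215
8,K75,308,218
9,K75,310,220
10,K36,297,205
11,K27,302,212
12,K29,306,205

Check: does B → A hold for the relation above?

No

B=296: row 1 → A = K89 ✓
B=305: row 2 → A = K29 ✓
B=301: row 3 → A = K15 ✓
B=299: row 4 → A = K99 ✓
B=307: row 5 → A = K81 ✓
B=310: rows 6, 9 → A takes values {K24, K75} — violation
B=308: rows 7, 8 → A takes values {K81, K75} — violation
B=297: row 10 → A = K36 ✓
B=302: row 11 → A = K27 ✓
B=306: row 12 → A = K29 ✓
Two rows agree on B but differ on A, so B → A does not hold.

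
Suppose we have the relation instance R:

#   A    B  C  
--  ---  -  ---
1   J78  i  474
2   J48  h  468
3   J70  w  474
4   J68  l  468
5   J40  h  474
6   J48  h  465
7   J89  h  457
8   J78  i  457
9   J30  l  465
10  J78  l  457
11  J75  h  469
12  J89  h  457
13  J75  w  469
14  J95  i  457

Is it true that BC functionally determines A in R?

No

(B=i, C=474): row 1 → A = J78 ✓
(B=h, C=468): row 2 → A = J48 ✓
(B=w, C=474): row 3 → A = J70 ✓
(B=l, C=468): row 4 → A = J68 ✓
(B=h, C=474): row 5 → A = J40 ✓
(B=h, C=465): row 6 → A = J48 ✓
(B=h, C=457): rows 7, 12 → A = J89, J89 ✓
(B=i, C=457): rows 8, 14 → A takes values {J78, J95} — violation
(B=l, C=465): row 9 → A = J30 ✓
(B=l, C=457): row 10 → A = J78 ✓
(B=h, C=469): row 11 → A = J75 ✓
(B=w, C=469): row 13 → A = J75 ✓
Two rows agree on BC but differ on A, so BC → A does not hold.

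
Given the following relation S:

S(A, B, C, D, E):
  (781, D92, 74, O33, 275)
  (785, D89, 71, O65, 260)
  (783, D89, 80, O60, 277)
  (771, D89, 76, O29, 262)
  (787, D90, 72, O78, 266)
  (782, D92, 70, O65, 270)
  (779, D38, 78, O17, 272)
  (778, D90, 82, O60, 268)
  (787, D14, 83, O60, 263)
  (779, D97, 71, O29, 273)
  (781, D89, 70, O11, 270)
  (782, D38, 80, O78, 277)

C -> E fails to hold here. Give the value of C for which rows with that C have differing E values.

C=74: 1 row → E = 275 ✓
C=71: 2 rows → E takes values {260, 273} — violation
C=80: 2 rows → E = 277, 277 ✓
C=76: 1 row → E = 262 ✓
C=72: 1 row → E = 266 ✓
C=70: 2 rows → E = 270, 270 ✓
C=78: 1 row → E = 272 ✓
C=82: 1 row → E = 268 ✓
C=83: 1 row → E = 263 ✓
The only C value with inconsistent E is C=71.

71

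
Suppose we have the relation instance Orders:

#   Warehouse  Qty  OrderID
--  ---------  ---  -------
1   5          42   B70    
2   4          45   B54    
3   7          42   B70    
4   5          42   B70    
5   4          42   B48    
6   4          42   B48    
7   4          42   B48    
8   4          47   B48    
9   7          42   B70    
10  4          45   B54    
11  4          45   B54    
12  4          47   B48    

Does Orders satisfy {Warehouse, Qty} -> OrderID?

Yes

(Warehouse=5, Qty=42): rows 1, 4 → OrderID = B70, B70 ✓
(Warehouse=4, Qty=45): rows 2, 10, 11 → OrderID = B54, B54, B54 ✓
(Warehouse=7, Qty=42): rows 3, 9 → OrderID = B70, B70 ✓
(Warehouse=4, Qty=42): rows 5, 6, 7 → OrderID = B48, B48, B48 ✓
(Warehouse=4, Qty=47): rows 8, 12 → OrderID = B48, B48 ✓
Every {Warehouse, Qty} value is associated with a single OrderID value, so {Warehouse, Qty} -> OrderID holds.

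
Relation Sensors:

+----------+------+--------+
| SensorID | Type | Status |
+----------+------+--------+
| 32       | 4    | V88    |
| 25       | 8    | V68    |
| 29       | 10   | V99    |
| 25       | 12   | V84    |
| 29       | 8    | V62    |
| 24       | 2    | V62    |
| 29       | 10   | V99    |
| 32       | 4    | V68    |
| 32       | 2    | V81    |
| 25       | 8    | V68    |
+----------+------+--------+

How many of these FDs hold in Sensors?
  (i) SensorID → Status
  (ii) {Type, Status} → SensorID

1

(i) SensorID → Status: SensorID=32: 3 rows → Status takes values {V88, V68, V81} — violation; SensorID=25: 3 rows → Status takes values {V68, V84} — violation; SensorID=29: 3 rows → Status takes values {V99, V62} — violation — fails.
(ii) {Type, Status} → SensorID: every LHS value maps to a single RHS value — holds.
1 of the 2 dependencies holds.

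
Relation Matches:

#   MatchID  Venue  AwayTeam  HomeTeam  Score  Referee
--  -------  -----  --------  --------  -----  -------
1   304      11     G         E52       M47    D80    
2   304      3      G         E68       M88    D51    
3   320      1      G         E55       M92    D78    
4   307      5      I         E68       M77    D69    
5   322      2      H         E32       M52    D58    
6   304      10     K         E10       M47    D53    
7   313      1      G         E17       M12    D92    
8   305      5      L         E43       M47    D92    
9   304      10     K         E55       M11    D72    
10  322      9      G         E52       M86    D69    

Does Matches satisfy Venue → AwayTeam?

Venue=11: row 1 → AwayTeam = G ✓
Venue=3: row 2 → AwayTeam = G ✓
Venue=1: rows 3, 7 → AwayTeam = G, G ✓
Venue=5: rows 4, 8 → AwayTeam takes values {I, L} — violation
Venue=2: row 5 → AwayTeam = H ✓
Venue=10: rows 6, 9 → AwayTeam = K, K ✓
Venue=9: row 10 → AwayTeam = G ✓
Two rows agree on Venue but differ on AwayTeam, so Venue → AwayTeam does not hold.

No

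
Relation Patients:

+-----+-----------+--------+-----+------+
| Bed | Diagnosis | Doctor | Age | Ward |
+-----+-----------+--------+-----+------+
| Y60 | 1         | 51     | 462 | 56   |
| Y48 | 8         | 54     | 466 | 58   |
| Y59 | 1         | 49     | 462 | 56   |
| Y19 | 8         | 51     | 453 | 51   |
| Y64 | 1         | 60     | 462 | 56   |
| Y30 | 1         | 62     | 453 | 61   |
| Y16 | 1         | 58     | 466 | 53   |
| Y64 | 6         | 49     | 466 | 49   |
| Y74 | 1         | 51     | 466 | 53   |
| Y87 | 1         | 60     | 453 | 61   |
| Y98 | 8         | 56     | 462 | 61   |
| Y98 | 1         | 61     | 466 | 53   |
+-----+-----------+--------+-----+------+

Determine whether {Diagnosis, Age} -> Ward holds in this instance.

Yes

(Diagnosis=1, Age=462): 3 rows → Ward = 56, 56, 56 ✓
(Diagnosis=8, Age=466): 1 row → Ward = 58 ✓
(Diagnosis=8, Age=453): 1 row → Ward = 51 ✓
(Diagnosis=1, Age=453): 2 rows → Ward = 61, 61 ✓
(Diagnosis=1, Age=466): 3 rows → Ward = 53, 53, 53 ✓
(Diagnosis=6, Age=466): 1 row → Ward = 49 ✓
(Diagnosis=8, Age=462): 1 row → Ward = 61 ✓
Every {Diagnosis, Age} value is associated with a single Ward value, so {Diagnosis, Age} -> Ward holds.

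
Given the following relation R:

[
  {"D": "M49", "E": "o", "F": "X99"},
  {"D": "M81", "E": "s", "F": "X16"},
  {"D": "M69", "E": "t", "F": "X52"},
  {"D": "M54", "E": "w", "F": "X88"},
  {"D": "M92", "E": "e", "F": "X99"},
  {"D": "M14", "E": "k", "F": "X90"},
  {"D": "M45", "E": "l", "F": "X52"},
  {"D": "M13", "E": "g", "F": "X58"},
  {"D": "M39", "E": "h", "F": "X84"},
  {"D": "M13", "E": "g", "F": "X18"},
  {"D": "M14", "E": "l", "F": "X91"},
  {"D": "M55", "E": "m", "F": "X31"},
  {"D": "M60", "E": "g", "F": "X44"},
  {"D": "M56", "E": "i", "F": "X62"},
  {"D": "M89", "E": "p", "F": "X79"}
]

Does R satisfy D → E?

No

D=M49: 1 row → E = o ✓
D=M81: 1 row → E = s ✓
D=M69: 1 row → E = t ✓
D=M54: 1 row → E = w ✓
D=M92: 1 row → E = e ✓
D=M14: 2 rows → E takes values {k, l} — violation
D=M45: 1 row → E = l ✓
D=M13: 2 rows → E = g, g ✓
D=M39: 1 row → E = h ✓
D=M55: 1 row → E = m ✓
D=M60: 1 row → E = g ✓
D=M56: 1 row → E = i ✓
D=M89: 1 row → E = p ✓
Two rows agree on D but differ on E, so D → E does not hold.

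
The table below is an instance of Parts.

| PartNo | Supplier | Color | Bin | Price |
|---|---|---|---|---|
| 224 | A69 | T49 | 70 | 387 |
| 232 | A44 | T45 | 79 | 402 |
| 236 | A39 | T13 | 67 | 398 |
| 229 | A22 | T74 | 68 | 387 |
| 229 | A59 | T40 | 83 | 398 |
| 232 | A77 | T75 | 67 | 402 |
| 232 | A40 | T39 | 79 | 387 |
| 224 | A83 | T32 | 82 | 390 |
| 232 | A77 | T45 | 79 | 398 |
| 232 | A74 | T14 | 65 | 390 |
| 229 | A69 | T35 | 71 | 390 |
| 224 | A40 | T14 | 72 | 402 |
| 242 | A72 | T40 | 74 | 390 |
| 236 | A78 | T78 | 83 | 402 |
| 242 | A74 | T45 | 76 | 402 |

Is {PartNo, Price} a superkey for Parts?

No

Two distinct rows share (PartNo=232, Price=402), so {PartNo, Price} does not determine every attribute — not a superkey.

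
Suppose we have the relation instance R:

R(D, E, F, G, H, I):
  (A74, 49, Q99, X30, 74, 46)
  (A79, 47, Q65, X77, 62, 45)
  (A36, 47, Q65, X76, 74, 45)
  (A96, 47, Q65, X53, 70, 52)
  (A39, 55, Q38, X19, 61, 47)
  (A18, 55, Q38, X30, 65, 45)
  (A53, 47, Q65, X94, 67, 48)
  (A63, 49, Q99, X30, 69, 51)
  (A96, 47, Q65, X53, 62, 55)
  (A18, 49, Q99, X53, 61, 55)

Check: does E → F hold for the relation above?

Yes

E=49: 3 rows → F = Q99, Q99, Q99 ✓
E=47: 5 rows → F = Q65, Q65, Q65, Q65, Q65 ✓
E=55: 2 rows → F = Q38, Q38 ✓
Every E value is associated with a single F value, so E → F holds.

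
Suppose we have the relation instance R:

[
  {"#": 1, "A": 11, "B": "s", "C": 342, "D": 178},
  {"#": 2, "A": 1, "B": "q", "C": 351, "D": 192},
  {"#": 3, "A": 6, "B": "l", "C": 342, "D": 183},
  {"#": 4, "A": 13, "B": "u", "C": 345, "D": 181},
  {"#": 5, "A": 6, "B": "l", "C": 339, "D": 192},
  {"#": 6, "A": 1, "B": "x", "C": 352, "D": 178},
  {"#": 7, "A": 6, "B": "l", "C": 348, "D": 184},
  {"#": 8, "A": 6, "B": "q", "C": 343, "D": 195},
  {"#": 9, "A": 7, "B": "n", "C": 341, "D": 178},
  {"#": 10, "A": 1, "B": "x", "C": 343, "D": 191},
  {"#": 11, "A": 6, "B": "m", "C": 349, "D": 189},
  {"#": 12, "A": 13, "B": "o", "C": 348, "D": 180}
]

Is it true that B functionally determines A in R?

No

B=s: row 1 → A = 11 ✓
B=q: rows 2, 8 → A takes values {1, 6} — violation
B=l: rows 3, 5, 7 → A = 6, 6, 6 ✓
B=u: row 4 → A = 13 ✓
B=x: rows 6, 10 → A = 1, 1 ✓
B=n: row 9 → A = 7 ✓
B=m: row 11 → A = 6 ✓
B=o: row 12 → A = 13 ✓
Two rows agree on B but differ on A, so B -> A does not hold.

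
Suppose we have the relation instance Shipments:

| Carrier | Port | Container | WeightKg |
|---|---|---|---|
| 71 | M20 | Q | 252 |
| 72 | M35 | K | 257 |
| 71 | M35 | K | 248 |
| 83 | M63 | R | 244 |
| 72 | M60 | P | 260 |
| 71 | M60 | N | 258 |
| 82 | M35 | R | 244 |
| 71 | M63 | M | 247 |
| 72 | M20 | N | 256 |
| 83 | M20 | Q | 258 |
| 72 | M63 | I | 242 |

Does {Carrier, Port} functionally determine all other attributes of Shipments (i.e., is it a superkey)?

Yes

All 11 rows have distinct {Carrier, Port} values, so {Carrier, Port} → (all attributes) holds and {Carrier, Port} is a superkey.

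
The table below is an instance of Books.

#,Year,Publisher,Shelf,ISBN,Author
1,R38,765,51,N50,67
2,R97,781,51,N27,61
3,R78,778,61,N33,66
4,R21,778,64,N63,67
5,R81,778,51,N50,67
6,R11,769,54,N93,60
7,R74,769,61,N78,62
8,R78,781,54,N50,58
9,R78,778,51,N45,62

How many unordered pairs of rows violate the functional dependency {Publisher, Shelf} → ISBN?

1

(Publisher=778, Shelf=51): violating pairs (5,9) — 1 pair.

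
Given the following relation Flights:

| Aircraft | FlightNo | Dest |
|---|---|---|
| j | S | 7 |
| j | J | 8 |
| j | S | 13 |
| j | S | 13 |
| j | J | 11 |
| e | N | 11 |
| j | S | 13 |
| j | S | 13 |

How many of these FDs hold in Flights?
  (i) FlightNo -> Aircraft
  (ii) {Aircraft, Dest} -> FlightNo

2

(i) FlightNo -> Aircraft: every LHS value maps to a single RHS value — holds.
(ii) {Aircraft, Dest} -> FlightNo: every LHS value maps to a single RHS value — holds.
2 of the 2 dependencies hold.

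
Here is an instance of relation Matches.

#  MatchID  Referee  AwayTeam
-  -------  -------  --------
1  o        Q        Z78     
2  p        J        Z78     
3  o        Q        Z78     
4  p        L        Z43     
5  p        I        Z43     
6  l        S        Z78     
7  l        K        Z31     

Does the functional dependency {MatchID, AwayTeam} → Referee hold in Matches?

(MatchID=o, AwayTeam=Z78): rows 1, 3 → Referee = Q, Q ✓
(MatchID=p, AwayTeam=Z78): row 2 → Referee = J ✓
(MatchID=p, AwayTeam=Z43): rows 4, 5 → Referee takes values {L, I} — violation
(MatchID=l, AwayTeam=Z78): row 6 → Referee = S ✓
(MatchID=l, AwayTeam=Z31): row 7 → Referee = K ✓
Two rows agree on {MatchID, AwayTeam} but differ on Referee, so {MatchID, AwayTeam} → Referee does not hold.

No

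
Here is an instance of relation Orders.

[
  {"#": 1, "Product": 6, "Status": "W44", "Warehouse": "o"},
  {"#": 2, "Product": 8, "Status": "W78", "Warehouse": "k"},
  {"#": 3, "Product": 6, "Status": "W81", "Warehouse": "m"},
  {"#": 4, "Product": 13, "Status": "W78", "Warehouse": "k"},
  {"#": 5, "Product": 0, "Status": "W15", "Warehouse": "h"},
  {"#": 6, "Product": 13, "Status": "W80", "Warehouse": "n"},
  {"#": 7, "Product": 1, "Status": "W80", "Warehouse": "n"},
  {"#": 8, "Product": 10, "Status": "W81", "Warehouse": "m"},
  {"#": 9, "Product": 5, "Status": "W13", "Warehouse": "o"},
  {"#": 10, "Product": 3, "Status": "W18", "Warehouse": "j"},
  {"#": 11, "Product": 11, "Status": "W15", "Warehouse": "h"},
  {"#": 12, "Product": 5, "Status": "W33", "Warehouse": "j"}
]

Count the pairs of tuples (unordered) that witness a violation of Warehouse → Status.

2

Warehouse=o: violating pairs (1,9) — 1 pair.
Warehouse=k: all 2 rows agree on Status — 0 pairs.
Warehouse=m: all 2 rows agree on Status — 0 pairs.
Warehouse=h: all 2 rows agree on Status — 0 pairs.
Warehouse=n: all 2 rows agree on Status — 0 pairs.
Warehouse=j: violating pairs (10,12) — 1 pair.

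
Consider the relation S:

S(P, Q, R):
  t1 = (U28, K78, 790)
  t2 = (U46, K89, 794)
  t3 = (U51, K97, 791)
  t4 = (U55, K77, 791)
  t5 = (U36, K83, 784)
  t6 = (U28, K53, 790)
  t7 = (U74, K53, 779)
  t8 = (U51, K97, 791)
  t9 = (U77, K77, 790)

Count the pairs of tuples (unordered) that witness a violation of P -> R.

P=U28: all 2 rows agree on R — 0 pairs.
P=U51: all 2 rows agree on R — 0 pairs.

0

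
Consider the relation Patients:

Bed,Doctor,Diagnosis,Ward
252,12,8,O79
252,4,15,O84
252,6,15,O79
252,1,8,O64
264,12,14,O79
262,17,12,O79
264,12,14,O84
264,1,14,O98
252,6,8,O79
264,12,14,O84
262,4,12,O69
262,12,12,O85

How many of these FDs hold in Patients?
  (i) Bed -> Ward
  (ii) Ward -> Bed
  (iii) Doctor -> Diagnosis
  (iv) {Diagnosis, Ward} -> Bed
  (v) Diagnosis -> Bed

(i) Bed -> Ward: Bed=252: 5 rows → Ward takes values {O79, O84, O64} — violation; Bed=264: 4 rows → Ward takes values {O79, O84, O98} — violation; Bed=262: 3 rows → Ward takes values {O79, O69, O85} — violation — fails.
(ii) Ward -> Bed: Ward=O79: 5 rows → Bed takes values {252, 264, 262} — violation; Ward=O84: 3 rows → Bed takes values {252, 264} — violation — fails.
(iii) Doctor -> Diagnosis: Doctor=12: 5 rows → Diagnosis takes values {8, 14, 12} — violation; Doctor=4: 2 rows → Diagnosis takes values {15, 12} — violation; Doctor=6: 2 rows → Diagnosis takes values {15, 8} — violation; Doctor=1: 2 rows → Diagnosis takes values {8, 14} — violation — fails.
(iv) {Diagnosis, Ward} -> Bed: every LHS value maps to a single RHS value — holds.
(v) Diagnosis -> Bed: every LHS value maps to a single RHS value — holds.
2 of the 5 dependencies hold.

2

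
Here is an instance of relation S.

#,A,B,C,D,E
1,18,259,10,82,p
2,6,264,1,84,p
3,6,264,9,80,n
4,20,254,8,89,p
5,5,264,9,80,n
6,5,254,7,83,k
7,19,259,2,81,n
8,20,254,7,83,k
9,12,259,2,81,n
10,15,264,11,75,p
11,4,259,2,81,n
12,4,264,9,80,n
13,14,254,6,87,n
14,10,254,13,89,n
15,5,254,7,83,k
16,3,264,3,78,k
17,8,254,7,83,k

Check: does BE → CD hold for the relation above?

(B=259, E=p): row 1 → {C,D} = (10, 82) ✓
(B=264, E=p): rows 2, 10 → {C,D} takes values {(1, 84), (11, 75)} — violation
(B=264, E=n): rows 3, 5, 12 → {C,D} = (9, 80), (9, 80), (9, 80) ✓
(B=254, E=p): row 4 → {C,D} = (8, 89) ✓
(B=254, E=k): rows 6, 8, 15, 17 → {C,D} = (7, 83), (7, 83), (7, 83), (7, 83) ✓
(B=259, E=n): rows 7, 9, 11 → {C,D} = (2, 81), (2, 81), (2, 81) ✓
(B=254, E=n): rows 13, 14 → {C,D} takes values {(6, 87), (13, 89)} — violation
(B=264, E=k): row 16 → {C,D} = (3, 78) ✓
Two rows agree on BE but differ on CD, so BE → CD does not hold.

No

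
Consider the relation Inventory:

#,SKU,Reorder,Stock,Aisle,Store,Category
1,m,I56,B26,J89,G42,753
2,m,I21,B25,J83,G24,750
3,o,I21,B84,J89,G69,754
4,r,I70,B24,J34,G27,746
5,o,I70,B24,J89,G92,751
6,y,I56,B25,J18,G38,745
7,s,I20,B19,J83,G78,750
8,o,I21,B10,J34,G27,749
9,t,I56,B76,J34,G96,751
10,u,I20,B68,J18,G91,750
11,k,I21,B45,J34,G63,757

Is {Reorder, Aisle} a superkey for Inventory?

No

Rows 8 and 11 have the same {Reorder, Aisle} value (Reorder=I21, Aisle=J34) but are distinct tuples, so {Reorder, Aisle} does not determine every attribute — not a superkey.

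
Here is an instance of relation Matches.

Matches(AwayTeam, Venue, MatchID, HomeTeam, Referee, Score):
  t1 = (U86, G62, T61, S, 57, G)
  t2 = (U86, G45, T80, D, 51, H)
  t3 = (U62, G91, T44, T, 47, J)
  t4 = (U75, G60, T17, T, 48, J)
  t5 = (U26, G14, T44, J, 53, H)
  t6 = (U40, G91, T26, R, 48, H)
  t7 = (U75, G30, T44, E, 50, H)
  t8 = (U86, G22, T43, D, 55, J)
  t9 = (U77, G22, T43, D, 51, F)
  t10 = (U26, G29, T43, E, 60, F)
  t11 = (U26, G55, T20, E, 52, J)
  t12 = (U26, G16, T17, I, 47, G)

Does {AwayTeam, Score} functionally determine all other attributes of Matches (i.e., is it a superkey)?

Yes

All 12 rows have distinct {AwayTeam, Score} values, so {AwayTeam, Score} → (all attributes) holds and {AwayTeam, Score} is a superkey.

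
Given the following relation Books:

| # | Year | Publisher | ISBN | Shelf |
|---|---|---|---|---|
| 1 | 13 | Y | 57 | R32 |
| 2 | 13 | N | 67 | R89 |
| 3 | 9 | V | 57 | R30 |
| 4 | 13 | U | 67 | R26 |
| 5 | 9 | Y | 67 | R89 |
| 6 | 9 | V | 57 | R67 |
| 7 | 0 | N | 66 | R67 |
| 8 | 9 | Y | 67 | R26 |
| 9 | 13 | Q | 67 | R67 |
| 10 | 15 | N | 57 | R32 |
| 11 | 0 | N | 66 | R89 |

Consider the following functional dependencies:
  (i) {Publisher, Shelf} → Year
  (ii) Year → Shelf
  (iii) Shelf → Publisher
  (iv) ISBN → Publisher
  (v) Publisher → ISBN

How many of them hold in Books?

(i) {Publisher, Shelf} → Year: (Publisher=N, Shelf=R89): rows 2, 11 → Year takes values {13, 0} — violation — fails.
(ii) Year → Shelf: Year=13: rows 1, 2, 4, 9 → Shelf takes values {R32, R89, R26, R67} — violation; Year=9: rows 3, 5, 6, 8 → Shelf takes values {R30, R89, R67, R26} — violation; Year=0: rows 7, 11 → Shelf takes values {R67, R89} — violation — fails.
(iii) Shelf → Publisher: Shelf=R32: rows 1, 10 → Publisher takes values {Y, N} — violation; Shelf=R89: rows 2, 5, 11 → Publisher takes values {N, Y} — violation; Shelf=R26: rows 4, 8 → Publisher takes values {U, Y} — violation; Shelf=R67: rows 6, 7, 9 → Publisher takes values {V, N, Q} — violation — fails.
(iv) ISBN → Publisher: ISBN=57: rows 1, 3, 6, 10 → Publisher takes values {Y, V, N} — violation; ISBN=67: rows 2, 4, 5, 8, 9 → Publisher takes values {N, U, Y, Q} — violation — fails.
(v) Publisher → ISBN: Publisher=Y: rows 1, 5, 8 → ISBN takes values {57, 67} — violation; Publisher=N: rows 2, 7, 10, 11 → ISBN takes values {67, 66, 57} — violation — fails.
None of the 5 dependencies hold.

0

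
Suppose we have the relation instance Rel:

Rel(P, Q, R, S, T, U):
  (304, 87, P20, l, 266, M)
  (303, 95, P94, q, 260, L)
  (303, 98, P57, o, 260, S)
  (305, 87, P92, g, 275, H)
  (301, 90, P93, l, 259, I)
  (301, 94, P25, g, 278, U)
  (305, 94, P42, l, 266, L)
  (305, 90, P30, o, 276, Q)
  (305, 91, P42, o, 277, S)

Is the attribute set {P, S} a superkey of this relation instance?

Two distinct rows share (P=305, S=o), so {P, S} does not determine every attribute — not a superkey.

No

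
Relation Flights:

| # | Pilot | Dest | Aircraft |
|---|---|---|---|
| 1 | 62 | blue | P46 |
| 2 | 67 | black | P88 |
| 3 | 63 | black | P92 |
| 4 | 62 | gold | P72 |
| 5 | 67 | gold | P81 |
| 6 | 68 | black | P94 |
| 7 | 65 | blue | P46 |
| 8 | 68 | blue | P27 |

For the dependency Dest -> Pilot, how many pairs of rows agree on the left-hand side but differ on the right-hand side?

Dest=blue: violating pairs (1,7), (1,8), (7,8) — 3 pairs.
Dest=black: violating pairs (2,3), (2,6), (3,6) — 3 pairs.
Dest=gold: violating pairs (4,5) — 1 pair.

7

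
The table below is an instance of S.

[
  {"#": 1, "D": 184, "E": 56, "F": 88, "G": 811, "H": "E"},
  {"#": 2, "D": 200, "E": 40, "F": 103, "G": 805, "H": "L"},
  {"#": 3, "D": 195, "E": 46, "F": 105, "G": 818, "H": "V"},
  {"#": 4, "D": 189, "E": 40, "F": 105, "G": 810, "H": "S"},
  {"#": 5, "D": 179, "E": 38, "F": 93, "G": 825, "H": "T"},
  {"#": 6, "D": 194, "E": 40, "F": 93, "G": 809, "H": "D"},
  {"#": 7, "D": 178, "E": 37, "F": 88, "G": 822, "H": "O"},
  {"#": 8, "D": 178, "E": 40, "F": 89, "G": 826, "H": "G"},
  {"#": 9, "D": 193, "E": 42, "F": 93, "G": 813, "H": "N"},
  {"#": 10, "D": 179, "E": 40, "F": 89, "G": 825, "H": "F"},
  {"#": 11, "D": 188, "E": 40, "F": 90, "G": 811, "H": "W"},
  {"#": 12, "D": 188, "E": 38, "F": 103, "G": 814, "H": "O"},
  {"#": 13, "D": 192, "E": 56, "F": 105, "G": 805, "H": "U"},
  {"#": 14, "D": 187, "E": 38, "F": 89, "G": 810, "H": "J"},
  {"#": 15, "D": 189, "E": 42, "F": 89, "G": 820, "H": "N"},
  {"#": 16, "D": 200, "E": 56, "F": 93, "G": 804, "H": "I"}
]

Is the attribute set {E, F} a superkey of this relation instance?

Rows 8 and 10 have the same {E, F} value (E=40, F=89) but are distinct tuples, so {E, F} does not determine every attribute — not a superkey.

No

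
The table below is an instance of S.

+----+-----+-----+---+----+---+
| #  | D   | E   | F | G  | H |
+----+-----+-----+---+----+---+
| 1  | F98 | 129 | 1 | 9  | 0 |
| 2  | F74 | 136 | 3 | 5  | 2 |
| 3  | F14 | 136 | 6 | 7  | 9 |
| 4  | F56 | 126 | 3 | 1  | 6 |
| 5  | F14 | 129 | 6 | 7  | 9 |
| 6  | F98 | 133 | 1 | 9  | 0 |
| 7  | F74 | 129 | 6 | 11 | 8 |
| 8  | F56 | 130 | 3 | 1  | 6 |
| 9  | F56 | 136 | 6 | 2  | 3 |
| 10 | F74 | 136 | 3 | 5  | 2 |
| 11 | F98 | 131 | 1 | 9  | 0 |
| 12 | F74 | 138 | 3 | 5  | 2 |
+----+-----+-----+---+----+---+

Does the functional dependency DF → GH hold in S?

Yes

(D=F98, F=1): rows 1, 6, 11 → {G,H} = (9, 0), (9, 0), (9, 0) ✓
(D=F74, F=3): rows 2, 10, 12 → {G,H} = (5, 2), (5, 2), (5, 2) ✓
(D=F14, F=6): rows 3, 5 → {G,H} = (7, 9), (7, 9) ✓
(D=F56, F=3): rows 4, 8 → {G,H} = (1, 6), (1, 6) ✓
(D=F74, F=6): row 7 → {G,H} = (11, 8) ✓
(D=F56, F=6): row 9 → {G,H} = (2, 3) ✓
Every DF value is associated with a single GH value, so DF → GH holds.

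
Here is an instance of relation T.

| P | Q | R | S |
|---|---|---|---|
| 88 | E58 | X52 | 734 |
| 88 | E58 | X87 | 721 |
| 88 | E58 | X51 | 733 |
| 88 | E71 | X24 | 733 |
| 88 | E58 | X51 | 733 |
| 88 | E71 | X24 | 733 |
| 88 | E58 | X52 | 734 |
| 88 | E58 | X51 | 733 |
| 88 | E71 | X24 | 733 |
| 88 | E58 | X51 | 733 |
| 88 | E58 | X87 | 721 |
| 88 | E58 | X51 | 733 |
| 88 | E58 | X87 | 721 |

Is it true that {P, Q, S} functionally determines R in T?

Yes

(P=88, Q=E58, S=734): 2 rows → R = X52, X52 ✓
(P=88, Q=E58, S=721): 3 rows → R = X87, X87, X87 ✓
(P=88, Q=E58, S=733): 5 rows → R = X51, X51, X51, X51, X51 ✓
(P=88, Q=E71, S=733): 3 rows → R = X24, X24, X24 ✓
Every {P, Q, S} value is associated with a single R value, so {P, Q, S} → R holds.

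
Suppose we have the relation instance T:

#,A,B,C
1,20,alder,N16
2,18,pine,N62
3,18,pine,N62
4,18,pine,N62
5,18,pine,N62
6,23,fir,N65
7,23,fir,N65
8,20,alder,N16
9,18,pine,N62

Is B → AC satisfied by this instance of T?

Yes

B=alder: rows 1, 8 → {A,C} = (20, N16), (20, N16) ✓
B=pine: rows 2, 3, 4, 5, 9 → {A,C} = (18, N62), (18, N62), (18, N62), (18, N62), (18, N62) ✓
B=fir: rows 6, 7 → {A,C} = (23, N65), (23, N65) ✓
Every B value is associated with a single AC value, so B → AC holds.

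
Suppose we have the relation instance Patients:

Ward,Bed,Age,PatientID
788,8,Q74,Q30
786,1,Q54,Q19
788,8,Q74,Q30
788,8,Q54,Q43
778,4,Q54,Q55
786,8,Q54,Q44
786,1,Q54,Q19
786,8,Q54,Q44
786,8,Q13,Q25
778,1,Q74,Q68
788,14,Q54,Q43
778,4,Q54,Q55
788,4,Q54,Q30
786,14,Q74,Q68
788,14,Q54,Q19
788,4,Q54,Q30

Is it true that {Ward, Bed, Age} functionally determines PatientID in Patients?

(Ward=788, Bed=8, Age=Q74): 2 rows → PatientID = Q30, Q30 ✓
(Ward=786, Bed=1, Age=Q54): 2 rows → PatientID = Q19, Q19 ✓
(Ward=788, Bed=8, Age=Q54): 1 row → PatientID = Q43 ✓
(Ward=778, Bed=4, Age=Q54): 2 rows → PatientID = Q55, Q55 ✓
(Ward=786, Bed=8, Age=Q54): 2 rows → PatientID = Q44, Q44 ✓
(Ward=786, Bed=8, Age=Q13): 1 row → PatientID = Q25 ✓
(Ward=778, Bed=1, Age=Q74): 1 row → PatientID = Q68 ✓
(Ward=788, Bed=14, Age=Q54): 2 rows → PatientID takes values {Q43, Q19} — violation
(Ward=788, Bed=4, Age=Q54): 2 rows → PatientID = Q30, Q30 ✓
(Ward=786, Bed=14, Age=Q74): 1 row → PatientID = Q68 ✓
Two rows agree on {Ward, Bed, Age} but differ on PatientID, so {Ward, Bed, Age} -> PatientID does not hold.

No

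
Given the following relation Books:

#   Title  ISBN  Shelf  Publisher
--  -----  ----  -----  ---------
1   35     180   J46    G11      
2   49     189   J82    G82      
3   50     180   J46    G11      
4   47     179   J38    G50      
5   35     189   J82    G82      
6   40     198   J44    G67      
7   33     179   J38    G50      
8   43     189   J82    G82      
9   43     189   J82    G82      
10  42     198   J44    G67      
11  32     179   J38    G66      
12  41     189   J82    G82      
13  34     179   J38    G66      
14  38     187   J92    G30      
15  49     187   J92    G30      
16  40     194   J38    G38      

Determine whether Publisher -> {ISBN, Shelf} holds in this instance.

Publisher=G11: rows 1, 3 → {ISBN,Shelf} = (180, J46), (180, J46) ✓
Publisher=G82: rows 2, 5, 8, 9, 12 → {ISBN,Shelf} = (189, J82), (189, J82), (189, J82), (189, J82), (189, J82) ✓
Publisher=G50: rows 4, 7 → {ISBN,Shelf} = (179, J38), (179, J38) ✓
Publisher=G67: rows 6, 10 → {ISBN,Shelf} = (198, J44), (198, J44) ✓
Publisher=G66: rows 11, 13 → {ISBN,Shelf} = (179, J38), (179, J38) ✓
Publisher=G30: rows 14, 15 → {ISBN,Shelf} = (187, J92), (187, J92) ✓
Publisher=G38: row 16 → {ISBN,Shelf} = (194, J38) ✓
Every Publisher value is associated with a single {ISBN, Shelf} value, so Publisher -> {ISBN, Shelf} holds.

Yes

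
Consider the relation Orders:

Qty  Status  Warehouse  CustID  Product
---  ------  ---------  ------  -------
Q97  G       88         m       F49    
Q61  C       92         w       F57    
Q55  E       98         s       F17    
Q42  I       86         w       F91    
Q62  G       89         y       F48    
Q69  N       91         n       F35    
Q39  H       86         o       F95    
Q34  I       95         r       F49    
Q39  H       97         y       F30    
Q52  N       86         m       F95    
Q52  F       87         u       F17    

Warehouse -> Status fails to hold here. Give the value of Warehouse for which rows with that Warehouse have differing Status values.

Warehouse=88: 1 row → Status = G ✓
Warehouse=92: 1 row → Status = C ✓
Warehouse=98: 1 row → Status = E ✓
Warehouse=86: 3 rows → Status takes values {I, H, N} — violation
Warehouse=89: 1 row → Status = G ✓
Warehouse=91: 1 row → Status = N ✓
Warehouse=95: 1 row → Status = I ✓
Warehouse=97: 1 row → Status = H ✓
Warehouse=87: 1 row → Status = F ✓
The only Warehouse value with inconsistent Status is Warehouse=86.

86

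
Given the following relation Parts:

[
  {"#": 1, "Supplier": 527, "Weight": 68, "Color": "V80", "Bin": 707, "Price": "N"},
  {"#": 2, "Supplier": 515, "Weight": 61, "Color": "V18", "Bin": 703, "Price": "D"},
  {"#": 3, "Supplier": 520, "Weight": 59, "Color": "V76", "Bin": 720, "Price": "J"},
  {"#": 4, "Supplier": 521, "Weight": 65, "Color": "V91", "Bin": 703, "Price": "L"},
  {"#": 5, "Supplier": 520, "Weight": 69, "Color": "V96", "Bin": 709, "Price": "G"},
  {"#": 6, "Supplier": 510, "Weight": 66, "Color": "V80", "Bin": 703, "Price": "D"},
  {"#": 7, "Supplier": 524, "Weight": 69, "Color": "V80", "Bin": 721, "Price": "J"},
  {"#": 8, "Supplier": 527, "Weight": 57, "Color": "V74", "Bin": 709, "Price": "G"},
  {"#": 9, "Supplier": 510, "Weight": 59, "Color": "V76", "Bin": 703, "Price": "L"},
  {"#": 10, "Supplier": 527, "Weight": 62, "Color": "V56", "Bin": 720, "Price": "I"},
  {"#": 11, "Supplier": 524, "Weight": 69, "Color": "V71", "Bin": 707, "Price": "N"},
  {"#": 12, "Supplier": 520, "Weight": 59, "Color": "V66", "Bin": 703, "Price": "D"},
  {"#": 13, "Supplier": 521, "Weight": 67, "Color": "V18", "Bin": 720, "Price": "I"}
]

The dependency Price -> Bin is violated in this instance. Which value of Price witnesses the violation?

J

Price=N: rows 1, 11 → Bin = 707, 707 ✓
Price=D: rows 2, 6, 12 → Bin = 703, 703, 703 ✓
Price=J: rows 3, 7 → Bin takes values {720, 721} — violation
Price=L: rows 4, 9 → Bin = 703, 703 ✓
Price=G: rows 5, 8 → Bin = 709, 709 ✓
Price=I: rows 10, 13 → Bin = 720, 720 ✓
The only Price value with inconsistent Bin is Price=J.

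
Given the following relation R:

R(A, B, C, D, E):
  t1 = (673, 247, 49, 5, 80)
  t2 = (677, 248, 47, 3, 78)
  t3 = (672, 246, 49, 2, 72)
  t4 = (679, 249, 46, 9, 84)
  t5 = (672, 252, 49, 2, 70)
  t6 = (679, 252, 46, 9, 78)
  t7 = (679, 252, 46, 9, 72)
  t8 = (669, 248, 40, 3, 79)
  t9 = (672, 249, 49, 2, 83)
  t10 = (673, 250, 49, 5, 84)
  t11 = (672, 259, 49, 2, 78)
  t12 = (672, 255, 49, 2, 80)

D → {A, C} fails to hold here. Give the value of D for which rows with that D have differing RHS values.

3

D=5: rows 1, 10 → {A,C} = (673, 49), (673, 49) ✓
D=3: rows 2, 8 → {A,C} takes values {(677, 47), (669, 40)} — violation
D=2: rows 3, 5, 9, 11, 12 → {A,C} = (672, 49), (672, 49), (672, 49), (672, 49), (672, 49) ✓
D=9: rows 4, 6, 7 → {A,C} = (679, 46), (679, 46), (679, 46) ✓
The only D value with inconsistent RHS is D=3.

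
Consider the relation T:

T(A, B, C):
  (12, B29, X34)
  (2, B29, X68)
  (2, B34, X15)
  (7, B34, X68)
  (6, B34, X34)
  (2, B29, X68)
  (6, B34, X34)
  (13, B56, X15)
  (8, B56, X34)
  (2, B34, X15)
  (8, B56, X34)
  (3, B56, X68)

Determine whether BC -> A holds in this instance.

(B=B29, C=X34): 1 row → A = 12 ✓
(B=B29, C=X68): 2 rows → A = 2, 2 ✓
(B=B34, C=X15): 2 rows → A = 2, 2 ✓
(B=B34, C=X68): 1 row → A = 7 ✓
(B=B34, C=X34): 2 rows → A = 6, 6 ✓
(B=B56, C=X15): 1 row → A = 13 ✓
(B=B56, C=X34): 2 rows → A = 8, 8 ✓
(B=B56, C=X68): 1 row → A = 3 ✓
Every BC value is associated with a single A value, so BC -> A holds.

Yes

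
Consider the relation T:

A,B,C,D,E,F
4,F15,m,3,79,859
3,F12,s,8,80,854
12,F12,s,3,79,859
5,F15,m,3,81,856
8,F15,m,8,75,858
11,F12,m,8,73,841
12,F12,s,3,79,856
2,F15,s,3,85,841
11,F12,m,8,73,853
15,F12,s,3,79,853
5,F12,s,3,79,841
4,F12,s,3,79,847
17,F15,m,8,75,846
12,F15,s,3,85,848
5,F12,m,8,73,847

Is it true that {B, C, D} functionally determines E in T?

(B=F15, C=m, D=3): 2 rows → E takes values {79, 81} — violation
(B=F12, C=s, D=8): 1 row → E = 80 ✓
(B=F12, C=s, D=3): 5 rows → E = 79, 79, 79, 79, 79 ✓
(B=F15, C=m, D=8): 2 rows → E = 75, 75 ✓
(B=F12, C=m, D=8): 3 rows → E = 73, 73, 73 ✓
(B=F15, C=s, D=3): 2 rows → E = 85, 85 ✓
Two rows agree on {B, C, D} but differ on E, so {B, C, D} -> E does not hold.

No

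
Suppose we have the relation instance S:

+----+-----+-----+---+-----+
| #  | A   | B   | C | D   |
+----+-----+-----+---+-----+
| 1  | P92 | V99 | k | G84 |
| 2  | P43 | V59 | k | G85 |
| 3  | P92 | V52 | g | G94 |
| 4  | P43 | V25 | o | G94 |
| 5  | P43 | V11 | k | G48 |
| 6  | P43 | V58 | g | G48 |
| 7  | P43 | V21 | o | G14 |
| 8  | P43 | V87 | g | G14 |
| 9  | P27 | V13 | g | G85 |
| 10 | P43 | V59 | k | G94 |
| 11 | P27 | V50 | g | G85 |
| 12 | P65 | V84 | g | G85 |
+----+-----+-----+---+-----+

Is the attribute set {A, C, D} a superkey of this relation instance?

No

Rows 9 and 11 have the same {A, C, D} value (A=P27, C=g, D=G85) but are distinct tuples, so {A, C, D} does not determine every attribute — not a superkey.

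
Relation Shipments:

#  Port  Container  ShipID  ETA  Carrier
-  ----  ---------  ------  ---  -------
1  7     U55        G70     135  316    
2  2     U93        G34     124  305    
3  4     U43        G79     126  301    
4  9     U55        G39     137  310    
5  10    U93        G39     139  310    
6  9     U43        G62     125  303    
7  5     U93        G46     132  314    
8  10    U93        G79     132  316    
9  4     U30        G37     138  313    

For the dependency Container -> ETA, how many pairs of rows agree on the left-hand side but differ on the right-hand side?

Container=U55: violating pairs (1,4) — 1 pair.
Container=U93: violating pairs (2,5), (2,7), (2,8), (5,7), (5,8) — 5 pairs.
Container=U43: violating pairs (3,6) — 1 pair.

7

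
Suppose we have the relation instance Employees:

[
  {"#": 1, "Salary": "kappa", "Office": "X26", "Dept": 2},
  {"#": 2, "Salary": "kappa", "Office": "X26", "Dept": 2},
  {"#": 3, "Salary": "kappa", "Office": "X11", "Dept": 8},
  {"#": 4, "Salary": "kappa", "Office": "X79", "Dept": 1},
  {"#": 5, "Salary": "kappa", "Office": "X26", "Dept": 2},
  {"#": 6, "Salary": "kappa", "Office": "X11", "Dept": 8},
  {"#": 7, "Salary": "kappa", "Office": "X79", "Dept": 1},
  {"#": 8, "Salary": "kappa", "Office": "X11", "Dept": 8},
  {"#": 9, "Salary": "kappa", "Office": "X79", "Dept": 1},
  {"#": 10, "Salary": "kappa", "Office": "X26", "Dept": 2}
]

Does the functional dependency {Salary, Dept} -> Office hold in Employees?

Yes

(Salary=kappa, Dept=2): rows 1, 2, 5, 10 → Office = X26, X26, X26, X26 ✓
(Salary=kappa, Dept=8): rows 3, 6, 8 → Office = X11, X11, X11 ✓
(Salary=kappa, Dept=1): rows 4, 7, 9 → Office = X79, X79, X79 ✓
Every {Salary, Dept} value is associated with a single Office value, so {Salary, Dept} -> Office holds.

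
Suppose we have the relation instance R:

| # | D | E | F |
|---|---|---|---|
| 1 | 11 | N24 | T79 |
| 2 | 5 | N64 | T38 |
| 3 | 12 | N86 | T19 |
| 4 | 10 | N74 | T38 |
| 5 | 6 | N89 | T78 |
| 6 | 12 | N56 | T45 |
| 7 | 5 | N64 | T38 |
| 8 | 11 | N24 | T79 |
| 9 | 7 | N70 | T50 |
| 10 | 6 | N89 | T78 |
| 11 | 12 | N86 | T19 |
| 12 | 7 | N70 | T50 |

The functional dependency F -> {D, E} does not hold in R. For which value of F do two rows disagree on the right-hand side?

T38

F=T79: rows 1, 8 → {D,E} = (11, N24), (11, N24) ✓
F=T38: rows 2, 4, 7 → {D,E} takes values {(5, N64), (10, N74)} — violation
F=T19: rows 3, 11 → {D,E} = (12, N86), (12, N86) ✓
F=T78: rows 5, 10 → {D,E} = (6, N89), (6, N89) ✓
F=T45: row 6 → {D,E} = (12, N56) ✓
F=T50: rows 9, 12 → {D,E} = (7, N70), (7, N70) ✓
The only F value with inconsistent RHS is F=T38.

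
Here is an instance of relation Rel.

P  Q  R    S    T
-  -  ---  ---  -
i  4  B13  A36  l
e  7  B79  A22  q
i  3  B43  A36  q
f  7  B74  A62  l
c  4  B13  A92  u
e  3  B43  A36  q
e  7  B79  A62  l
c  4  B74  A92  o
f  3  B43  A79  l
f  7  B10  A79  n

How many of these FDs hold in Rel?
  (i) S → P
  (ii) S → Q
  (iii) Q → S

0

(i) S → P: S=A36: 3 rows → P takes values {i, e} — violation; S=A62: 2 rows → P takes values {f, e} — violation — fails.
(ii) S → Q: S=A36: 3 rows → Q takes values {4, 3} — violation; S=A79: 2 rows → Q takes values {3, 7} — violation — fails.
(iii) Q → S: Q=4: 3 rows → S takes values {A36, A92} — violation; Q=7: 4 rows → S takes values {A22, A62, A79} — violation; Q=3: 3 rows → S takes values {A36, A79} — violation — fails.
None of the 3 dependencies hold.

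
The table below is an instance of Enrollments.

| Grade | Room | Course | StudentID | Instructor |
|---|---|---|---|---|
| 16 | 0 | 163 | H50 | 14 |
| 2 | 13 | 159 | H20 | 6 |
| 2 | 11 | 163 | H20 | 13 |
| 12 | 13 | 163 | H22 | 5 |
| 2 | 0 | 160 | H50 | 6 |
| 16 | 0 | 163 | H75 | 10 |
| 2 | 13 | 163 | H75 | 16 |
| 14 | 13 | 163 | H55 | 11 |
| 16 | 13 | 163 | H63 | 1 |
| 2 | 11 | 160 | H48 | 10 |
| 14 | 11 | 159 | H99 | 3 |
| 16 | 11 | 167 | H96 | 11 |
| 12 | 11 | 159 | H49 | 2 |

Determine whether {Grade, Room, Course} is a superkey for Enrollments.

Two distinct rows share (Grade=16, Room=0, Course=163), so {Grade, Room, Course} does not determine every attribute — not a superkey.

No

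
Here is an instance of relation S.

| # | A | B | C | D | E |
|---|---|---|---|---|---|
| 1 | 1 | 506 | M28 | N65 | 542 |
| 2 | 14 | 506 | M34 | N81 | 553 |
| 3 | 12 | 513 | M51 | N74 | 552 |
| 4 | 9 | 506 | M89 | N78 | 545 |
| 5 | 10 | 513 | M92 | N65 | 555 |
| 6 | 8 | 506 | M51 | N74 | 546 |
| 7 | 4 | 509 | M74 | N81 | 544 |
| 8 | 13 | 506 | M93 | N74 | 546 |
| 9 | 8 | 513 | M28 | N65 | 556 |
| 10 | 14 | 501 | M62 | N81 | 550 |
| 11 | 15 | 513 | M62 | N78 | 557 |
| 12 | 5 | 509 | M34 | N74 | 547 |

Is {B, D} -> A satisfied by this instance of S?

No

(B=506, D=N65): row 1 → A = 1 ✓
(B=506, D=N81): row 2 → A = 14 ✓
(B=513, D=N74): row 3 → A = 12 ✓
(B=506, D=N78): row 4 → A = 9 ✓
(B=513, D=N65): rows 5, 9 → A takes values {10, 8} — violation
(B=506, D=N74): rows 6, 8 → A takes values {8, 13} — violation
(B=509, D=N81): row 7 → A = 4 ✓
(B=501, D=N81): row 10 → A = 14 ✓
(B=513, D=N78): row 11 → A = 15 ✓
(B=509, D=N74): row 12 → A = 5 ✓
Two rows agree on {B, D} but differ on A, so {B, D} -> A does not hold.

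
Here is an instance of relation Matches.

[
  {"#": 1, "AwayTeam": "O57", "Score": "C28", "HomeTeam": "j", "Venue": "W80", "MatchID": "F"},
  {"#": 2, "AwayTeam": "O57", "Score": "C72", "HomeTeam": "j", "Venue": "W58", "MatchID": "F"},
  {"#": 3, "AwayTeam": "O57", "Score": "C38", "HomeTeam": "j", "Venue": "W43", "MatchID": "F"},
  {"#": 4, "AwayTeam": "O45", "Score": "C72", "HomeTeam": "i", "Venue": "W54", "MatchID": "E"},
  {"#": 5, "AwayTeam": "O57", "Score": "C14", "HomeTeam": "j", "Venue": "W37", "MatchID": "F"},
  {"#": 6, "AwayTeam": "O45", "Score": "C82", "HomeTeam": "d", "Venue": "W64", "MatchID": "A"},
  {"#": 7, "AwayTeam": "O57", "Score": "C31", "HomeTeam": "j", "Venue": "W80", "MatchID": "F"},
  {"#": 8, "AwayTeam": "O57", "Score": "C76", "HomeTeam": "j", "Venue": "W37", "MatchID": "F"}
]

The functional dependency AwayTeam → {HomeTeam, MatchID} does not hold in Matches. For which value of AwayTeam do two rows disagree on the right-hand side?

AwayTeam=O57: rows 1, 2, 3, 5, 7, 8 → {HomeTeam,MatchID} = (j, F), (j, F), (j, F), (j, F), (j, F), (j, F) ✓
AwayTeam=O45: rows 4, 6 → {HomeTeam,MatchID} takes values {(i, E), (d, A)} — violation
The only AwayTeam value with inconsistent RHS is AwayTeam=O45.

O45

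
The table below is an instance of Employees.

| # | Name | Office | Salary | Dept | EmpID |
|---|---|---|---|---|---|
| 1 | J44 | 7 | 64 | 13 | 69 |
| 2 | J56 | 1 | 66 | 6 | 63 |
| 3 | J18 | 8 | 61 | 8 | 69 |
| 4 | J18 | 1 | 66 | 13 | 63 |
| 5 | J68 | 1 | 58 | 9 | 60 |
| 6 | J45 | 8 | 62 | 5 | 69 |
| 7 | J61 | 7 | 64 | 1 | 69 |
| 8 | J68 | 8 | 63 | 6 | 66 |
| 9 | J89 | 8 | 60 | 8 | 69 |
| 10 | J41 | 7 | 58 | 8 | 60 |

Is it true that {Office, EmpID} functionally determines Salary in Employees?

(Office=7, EmpID=69): rows 1, 7 → Salary = 64, 64 ✓
(Office=1, EmpID=63): rows 2, 4 → Salary = 66, 66 ✓
(Office=8, EmpID=69): rows 3, 6, 9 → Salary takes values {61, 62, 60} — violation
(Office=1, EmpID=60): row 5 → Salary = 58 ✓
(Office=8, EmpID=66): row 8 → Salary = 63 ✓
(Office=7, EmpID=60): row 10 → Salary = 58 ✓
Two rows agree on {Office, EmpID} but differ on Salary, so {Office, EmpID} → Salary does not hold.

No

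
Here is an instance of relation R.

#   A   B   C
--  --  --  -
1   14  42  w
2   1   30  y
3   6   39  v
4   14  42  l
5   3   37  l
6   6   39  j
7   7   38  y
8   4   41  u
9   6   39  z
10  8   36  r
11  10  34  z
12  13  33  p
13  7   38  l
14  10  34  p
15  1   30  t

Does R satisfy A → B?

Yes

A=14: rows 1, 4 → B = 42, 42 ✓
A=1: rows 2, 15 → B = 30, 30 ✓
A=6: rows 3, 6, 9 → B = 39, 39, 39 ✓
A=3: row 5 → B = 37 ✓
A=7: rows 7, 13 → B = 38, 38 ✓
A=4: row 8 → B = 41 ✓
A=8: row 10 → B = 36 ✓
A=10: rows 11, 14 → B = 34, 34 ✓
A=13: row 12 → B = 33 ✓
Every A value is associated with a single B value, so A → B holds.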